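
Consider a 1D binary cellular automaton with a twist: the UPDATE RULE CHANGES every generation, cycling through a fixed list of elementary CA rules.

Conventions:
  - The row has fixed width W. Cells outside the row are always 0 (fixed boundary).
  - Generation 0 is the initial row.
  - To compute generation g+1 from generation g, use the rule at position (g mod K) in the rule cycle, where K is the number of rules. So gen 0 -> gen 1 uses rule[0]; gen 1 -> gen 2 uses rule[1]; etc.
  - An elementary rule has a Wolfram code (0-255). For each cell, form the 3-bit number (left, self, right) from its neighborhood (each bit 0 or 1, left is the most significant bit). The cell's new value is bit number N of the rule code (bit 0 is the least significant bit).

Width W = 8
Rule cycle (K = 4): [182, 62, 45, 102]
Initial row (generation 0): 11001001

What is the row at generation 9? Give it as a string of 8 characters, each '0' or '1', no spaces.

Gen 0: 11001001
Gen 1 (rule 182): 00111111
Gen 2 (rule 62): 01100000
Gen 3 (rule 45): 01001111
Gen 4 (rule 102): 11010001
Gen 5 (rule 182): 00111011
Gen 6 (rule 62): 01100110
Gen 7 (rule 45): 01000100
Gen 8 (rule 102): 11001100
Gen 9 (rule 182): 00110010

Answer: 00110010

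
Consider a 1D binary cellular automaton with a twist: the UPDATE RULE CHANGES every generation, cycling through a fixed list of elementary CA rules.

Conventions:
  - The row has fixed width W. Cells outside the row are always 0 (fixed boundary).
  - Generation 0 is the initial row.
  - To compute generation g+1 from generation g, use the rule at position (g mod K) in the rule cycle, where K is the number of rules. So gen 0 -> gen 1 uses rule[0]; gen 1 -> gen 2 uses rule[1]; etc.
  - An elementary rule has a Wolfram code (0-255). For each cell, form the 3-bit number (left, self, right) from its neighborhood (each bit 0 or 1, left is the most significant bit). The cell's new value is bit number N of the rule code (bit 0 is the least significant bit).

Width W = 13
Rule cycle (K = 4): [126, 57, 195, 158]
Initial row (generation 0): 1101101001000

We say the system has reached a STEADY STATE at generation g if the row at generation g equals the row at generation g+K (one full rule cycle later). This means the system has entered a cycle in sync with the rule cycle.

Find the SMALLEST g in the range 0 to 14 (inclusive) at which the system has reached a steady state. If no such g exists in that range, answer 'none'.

Gen 0: 1101101001000
Gen 1 (rule 126): 1111111111100
Gen 2 (rule 57): 1000000000011
Gen 3 (rule 195): 0011111111101
Gen 4 (rule 158): 0111111111001
Gen 5 (rule 126): 1100000001111
Gen 6 (rule 57): 1011111101000
Gen 7 (rule 195): 0001111100011
Gen 8 (rule 158): 0011111010110
Gen 9 (rule 126): 0110001111111
Gen 10 (rule 57): 0101101000000
Gen 11 (rule 195): 1000100011111
Gen 12 (rule 158): 1101110111110
Gen 13 (rule 126): 1111011100011
Gen 14 (rule 57): 1000110011010
Gen 15 (rule 195): 0011010101000
Gen 16 (rule 158): 0110010101100
Gen 17 (rule 126): 1111111111110
Gen 18 (rule 57): 1000000000001

Answer: none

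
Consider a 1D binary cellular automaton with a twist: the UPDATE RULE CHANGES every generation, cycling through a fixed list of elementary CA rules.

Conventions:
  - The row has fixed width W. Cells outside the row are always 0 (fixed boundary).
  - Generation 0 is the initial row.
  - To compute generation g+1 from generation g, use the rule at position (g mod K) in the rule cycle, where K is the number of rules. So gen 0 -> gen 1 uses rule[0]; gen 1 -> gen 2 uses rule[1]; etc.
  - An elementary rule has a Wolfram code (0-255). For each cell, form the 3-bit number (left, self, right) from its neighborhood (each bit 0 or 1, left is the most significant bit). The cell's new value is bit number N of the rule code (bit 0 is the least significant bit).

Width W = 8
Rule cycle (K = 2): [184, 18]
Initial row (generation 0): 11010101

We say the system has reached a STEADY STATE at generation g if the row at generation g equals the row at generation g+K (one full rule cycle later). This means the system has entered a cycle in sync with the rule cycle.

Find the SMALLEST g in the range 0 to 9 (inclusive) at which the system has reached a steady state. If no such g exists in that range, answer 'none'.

Answer: 3

Derivation:
Gen 0: 11010101
Gen 1 (rule 184): 10101010
Gen 2 (rule 18): 00000001
Gen 3 (rule 184): 00000000
Gen 4 (rule 18): 00000000
Gen 5 (rule 184): 00000000
Gen 6 (rule 18): 00000000
Gen 7 (rule 184): 00000000
Gen 8 (rule 18): 00000000
Gen 9 (rule 184): 00000000
Gen 10 (rule 18): 00000000
Gen 11 (rule 184): 00000000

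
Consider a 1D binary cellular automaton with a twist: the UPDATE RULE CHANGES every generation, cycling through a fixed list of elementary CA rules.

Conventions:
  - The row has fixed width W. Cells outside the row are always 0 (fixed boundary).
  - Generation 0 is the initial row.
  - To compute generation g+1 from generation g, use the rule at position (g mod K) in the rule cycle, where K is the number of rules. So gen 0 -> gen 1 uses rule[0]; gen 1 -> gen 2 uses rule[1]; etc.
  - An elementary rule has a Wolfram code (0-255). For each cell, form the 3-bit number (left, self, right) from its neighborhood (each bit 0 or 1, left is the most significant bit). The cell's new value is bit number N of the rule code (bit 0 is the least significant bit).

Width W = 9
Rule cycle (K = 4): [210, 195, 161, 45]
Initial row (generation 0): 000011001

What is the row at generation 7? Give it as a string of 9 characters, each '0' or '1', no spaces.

Answer: 110010010

Derivation:
Gen 0: 000011001
Gen 1 (rule 210): 000101110
Gen 2 (rule 195): 111000110
Gen 3 (rule 161): 010010000
Gen 4 (rule 45): 010010111
Gen 5 (rule 210): 101100011
Gen 6 (rule 195): 000101101
Gen 7 (rule 161): 110010010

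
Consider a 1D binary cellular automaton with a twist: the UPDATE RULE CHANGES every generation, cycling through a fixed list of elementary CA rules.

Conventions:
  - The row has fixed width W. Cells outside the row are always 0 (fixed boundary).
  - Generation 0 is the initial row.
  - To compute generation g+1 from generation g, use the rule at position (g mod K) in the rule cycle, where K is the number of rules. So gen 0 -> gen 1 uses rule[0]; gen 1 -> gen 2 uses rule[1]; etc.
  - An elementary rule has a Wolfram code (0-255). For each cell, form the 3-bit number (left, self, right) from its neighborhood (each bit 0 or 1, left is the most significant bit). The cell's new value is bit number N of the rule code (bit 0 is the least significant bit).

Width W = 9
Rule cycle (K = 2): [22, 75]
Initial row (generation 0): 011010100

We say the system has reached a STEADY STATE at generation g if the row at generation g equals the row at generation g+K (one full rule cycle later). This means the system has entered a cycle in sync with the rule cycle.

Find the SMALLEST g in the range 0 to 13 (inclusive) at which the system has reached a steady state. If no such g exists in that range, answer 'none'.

Answer: 13

Derivation:
Gen 0: 011010100
Gen 1 (rule 22): 100010110
Gen 2 (rule 75): 001100110
Gen 3 (rule 22): 010011001
Gen 4 (rule 75): 100111010
Gen 5 (rule 22): 111000011
Gen 6 (rule 75): 101011111
Gen 7 (rule 22): 101000000
Gen 8 (rule 75): 000011111
Gen 9 (rule 22): 000100000
Gen 10 (rule 75): 111001111
Gen 11 (rule 22): 000110000
Gen 12 (rule 75): 111110111
Gen 13 (rule 22): 000000000
Gen 14 (rule 75): 111111111
Gen 15 (rule 22): 000000000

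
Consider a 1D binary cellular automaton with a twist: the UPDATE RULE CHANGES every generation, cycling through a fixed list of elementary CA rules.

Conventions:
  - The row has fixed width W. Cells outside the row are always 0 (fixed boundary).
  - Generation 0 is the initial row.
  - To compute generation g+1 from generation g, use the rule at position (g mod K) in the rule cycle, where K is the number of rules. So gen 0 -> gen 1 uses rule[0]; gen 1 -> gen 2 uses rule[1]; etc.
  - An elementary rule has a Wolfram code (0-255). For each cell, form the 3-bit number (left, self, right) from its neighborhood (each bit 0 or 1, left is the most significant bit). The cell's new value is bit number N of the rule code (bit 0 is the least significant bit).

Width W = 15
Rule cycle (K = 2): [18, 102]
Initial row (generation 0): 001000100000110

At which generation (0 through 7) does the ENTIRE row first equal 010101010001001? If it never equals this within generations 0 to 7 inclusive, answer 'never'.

Gen 0: 001000100000110
Gen 1 (rule 18): 010101010001001
Gen 2 (rule 102): 111111110011011
Gen 3 (rule 18): 000000001100000
Gen 4 (rule 102): 000000010100000
Gen 5 (rule 18): 000000100010000
Gen 6 (rule 102): 000001100110000
Gen 7 (rule 18): 000010011001000

Answer: 1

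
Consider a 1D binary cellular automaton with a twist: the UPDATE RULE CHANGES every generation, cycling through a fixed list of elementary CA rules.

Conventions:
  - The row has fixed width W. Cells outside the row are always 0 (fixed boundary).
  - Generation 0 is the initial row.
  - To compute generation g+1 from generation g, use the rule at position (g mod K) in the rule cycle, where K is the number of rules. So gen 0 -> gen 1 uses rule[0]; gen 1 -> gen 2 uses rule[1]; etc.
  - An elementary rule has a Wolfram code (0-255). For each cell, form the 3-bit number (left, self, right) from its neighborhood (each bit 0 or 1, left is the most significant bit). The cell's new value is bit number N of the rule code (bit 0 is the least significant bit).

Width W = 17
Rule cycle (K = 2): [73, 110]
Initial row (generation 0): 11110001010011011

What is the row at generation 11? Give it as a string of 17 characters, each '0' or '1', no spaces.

Gen 0: 11110001010011011
Gen 1 (rule 73): 10010100000011011
Gen 2 (rule 110): 10111100000111111
Gen 3 (rule 73): 00100101110100001
Gen 4 (rule 110): 01101111011100011
Gen 5 (rule 73): 01101001010101011
Gen 6 (rule 110): 11111011111111111
Gen 7 (rule 73): 10001010000000001
Gen 8 (rule 110): 10011110000000011
Gen 9 (rule 73): 00010010111111011
Gen 10 (rule 110): 00110111100001111
Gen 11 (rule 73): 10110100101101001

Answer: 10110100101101001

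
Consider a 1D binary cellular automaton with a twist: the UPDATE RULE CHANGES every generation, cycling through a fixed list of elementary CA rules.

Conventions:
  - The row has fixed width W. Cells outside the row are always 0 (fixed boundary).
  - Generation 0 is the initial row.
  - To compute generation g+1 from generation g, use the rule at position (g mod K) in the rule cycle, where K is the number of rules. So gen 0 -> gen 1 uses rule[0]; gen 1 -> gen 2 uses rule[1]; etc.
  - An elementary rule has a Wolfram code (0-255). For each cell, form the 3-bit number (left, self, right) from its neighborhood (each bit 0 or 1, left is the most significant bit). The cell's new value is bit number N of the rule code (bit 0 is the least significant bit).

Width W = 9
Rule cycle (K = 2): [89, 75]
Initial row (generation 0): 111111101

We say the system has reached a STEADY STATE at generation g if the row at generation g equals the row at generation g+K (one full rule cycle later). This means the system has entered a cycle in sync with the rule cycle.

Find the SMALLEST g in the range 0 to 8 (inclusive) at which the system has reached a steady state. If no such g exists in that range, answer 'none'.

Gen 0: 111111101
Gen 1 (rule 89): 100000100
Gen 2 (rule 75): 001111001
Gen 3 (rule 89): 101001100
Gen 4 (rule 75): 000011101
Gen 5 (rule 89): 111010100
Gen 6 (rule 75): 101000001
Gen 7 (rule 89): 000111100
Gen 8 (rule 75): 111100101
Gen 9 (rule 89): 100110000
Gen 10 (rule 75): 001110111

Answer: none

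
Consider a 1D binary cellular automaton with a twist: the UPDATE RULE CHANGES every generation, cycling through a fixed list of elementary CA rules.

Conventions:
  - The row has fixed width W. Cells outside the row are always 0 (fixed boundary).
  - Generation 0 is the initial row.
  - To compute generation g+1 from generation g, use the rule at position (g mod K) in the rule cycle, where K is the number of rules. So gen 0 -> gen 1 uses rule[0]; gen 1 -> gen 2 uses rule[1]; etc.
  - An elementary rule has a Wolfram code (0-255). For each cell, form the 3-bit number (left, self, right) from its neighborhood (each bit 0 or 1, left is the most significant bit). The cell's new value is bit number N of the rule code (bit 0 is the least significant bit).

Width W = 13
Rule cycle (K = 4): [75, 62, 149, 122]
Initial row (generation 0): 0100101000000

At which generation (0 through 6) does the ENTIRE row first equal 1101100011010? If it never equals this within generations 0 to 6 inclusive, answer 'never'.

Gen 0: 0100101000000
Gen 1 (rule 75): 1001000011111
Gen 2 (rule 62): 1111100110000
Gen 3 (rule 149): 0111010001111
Gen 4 (rule 122): 1101101011001
Gen 5 (rule 75): 1101100011010
Gen 6 (rule 62): 1011010110111

Answer: 5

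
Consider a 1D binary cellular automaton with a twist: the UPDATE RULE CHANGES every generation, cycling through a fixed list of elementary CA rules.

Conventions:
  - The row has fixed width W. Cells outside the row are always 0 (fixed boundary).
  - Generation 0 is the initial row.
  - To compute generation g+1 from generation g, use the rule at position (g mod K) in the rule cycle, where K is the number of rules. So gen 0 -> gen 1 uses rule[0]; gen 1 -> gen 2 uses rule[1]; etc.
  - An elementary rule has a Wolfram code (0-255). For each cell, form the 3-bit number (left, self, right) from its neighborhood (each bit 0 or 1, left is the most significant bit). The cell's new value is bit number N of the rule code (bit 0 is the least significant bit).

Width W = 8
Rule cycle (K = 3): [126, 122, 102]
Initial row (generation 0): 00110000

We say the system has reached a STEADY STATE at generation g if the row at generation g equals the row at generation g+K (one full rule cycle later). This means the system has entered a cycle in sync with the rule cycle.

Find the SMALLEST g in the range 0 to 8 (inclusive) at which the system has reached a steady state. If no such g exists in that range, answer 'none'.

Gen 0: 00110000
Gen 1 (rule 126): 01111000
Gen 2 (rule 122): 11001100
Gen 3 (rule 102): 01010100
Gen 4 (rule 126): 11111110
Gen 5 (rule 122): 10000011
Gen 6 (rule 102): 10000101
Gen 7 (rule 126): 11001111
Gen 8 (rule 122): 11111001
Gen 9 (rule 102): 00001011
Gen 10 (rule 126): 00011111
Gen 11 (rule 122): 00110001

Answer: none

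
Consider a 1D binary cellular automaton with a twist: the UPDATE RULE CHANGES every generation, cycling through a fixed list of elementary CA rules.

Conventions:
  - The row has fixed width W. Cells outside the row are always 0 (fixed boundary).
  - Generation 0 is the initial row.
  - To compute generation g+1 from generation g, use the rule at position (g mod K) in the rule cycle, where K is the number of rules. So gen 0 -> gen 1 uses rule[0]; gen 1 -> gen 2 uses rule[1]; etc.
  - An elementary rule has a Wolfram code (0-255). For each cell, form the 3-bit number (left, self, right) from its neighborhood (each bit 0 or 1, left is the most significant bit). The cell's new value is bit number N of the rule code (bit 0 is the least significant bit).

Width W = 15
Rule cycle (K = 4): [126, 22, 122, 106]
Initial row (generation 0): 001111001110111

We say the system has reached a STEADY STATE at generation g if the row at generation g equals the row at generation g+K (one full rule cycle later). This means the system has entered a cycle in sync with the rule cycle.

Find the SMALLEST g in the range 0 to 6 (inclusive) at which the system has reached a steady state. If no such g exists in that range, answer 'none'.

Gen 0: 001111001110111
Gen 1 (rule 126): 011001111011101
Gen 2 (rule 22): 100110000000001
Gen 3 (rule 122): 011111000000010
Gen 4 (rule 106): 110001000000100
Gen 5 (rule 126): 111011100001110
Gen 6 (rule 22): 000000010010001
Gen 7 (rule 122): 000000101101010
Gen 8 (rule 106): 000001011110100
Gen 9 (rule 126): 000011110011110
Gen 10 (rule 22): 000100001100001

Answer: none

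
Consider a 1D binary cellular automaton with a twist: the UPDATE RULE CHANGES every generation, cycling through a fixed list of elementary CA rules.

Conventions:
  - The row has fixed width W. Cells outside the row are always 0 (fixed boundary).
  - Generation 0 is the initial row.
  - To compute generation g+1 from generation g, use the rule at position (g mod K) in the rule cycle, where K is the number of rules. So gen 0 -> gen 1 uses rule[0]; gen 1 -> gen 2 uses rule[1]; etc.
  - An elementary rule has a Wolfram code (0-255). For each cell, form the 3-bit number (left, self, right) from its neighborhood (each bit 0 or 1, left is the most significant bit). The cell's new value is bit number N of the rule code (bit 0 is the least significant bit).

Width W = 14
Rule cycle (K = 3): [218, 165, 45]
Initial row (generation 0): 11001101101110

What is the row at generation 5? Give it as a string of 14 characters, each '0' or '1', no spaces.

Answer: 11110111111100

Derivation:
Gen 0: 11001101101110
Gen 1 (rule 218): 11111101101111
Gen 2 (rule 165): 01111010010110
Gen 3 (rule 45): 01000110011100
Gen 4 (rule 218): 10101111111110
Gen 5 (rule 165): 11110111111100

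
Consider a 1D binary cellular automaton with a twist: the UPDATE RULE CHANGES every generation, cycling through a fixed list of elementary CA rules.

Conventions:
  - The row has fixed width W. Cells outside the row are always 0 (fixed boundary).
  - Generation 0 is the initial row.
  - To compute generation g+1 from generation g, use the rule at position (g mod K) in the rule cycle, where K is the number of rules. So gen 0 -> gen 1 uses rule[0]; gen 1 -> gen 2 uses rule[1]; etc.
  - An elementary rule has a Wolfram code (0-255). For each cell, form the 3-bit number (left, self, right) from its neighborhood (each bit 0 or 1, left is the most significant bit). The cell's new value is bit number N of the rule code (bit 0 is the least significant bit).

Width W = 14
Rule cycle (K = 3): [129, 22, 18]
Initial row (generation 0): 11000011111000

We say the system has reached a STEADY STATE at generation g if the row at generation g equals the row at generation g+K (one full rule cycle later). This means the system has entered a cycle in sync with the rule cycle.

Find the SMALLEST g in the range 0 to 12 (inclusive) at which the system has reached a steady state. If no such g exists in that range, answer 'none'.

Gen 0: 11000011111000
Gen 1 (rule 129): 00011001110011
Gen 2 (rule 22): 00100110001100
Gen 3 (rule 18): 01011001010010
Gen 4 (rule 129): 00000000000000
Gen 5 (rule 22): 00000000000000
Gen 6 (rule 18): 00000000000000
Gen 7 (rule 129): 11111111111111
Gen 8 (rule 22): 00000000000000
Gen 9 (rule 18): 00000000000000
Gen 10 (rule 129): 11111111111111
Gen 11 (rule 22): 00000000000000
Gen 12 (rule 18): 00000000000000
Gen 13 (rule 129): 11111111111111
Gen 14 (rule 22): 00000000000000
Gen 15 (rule 18): 00000000000000

Answer: 5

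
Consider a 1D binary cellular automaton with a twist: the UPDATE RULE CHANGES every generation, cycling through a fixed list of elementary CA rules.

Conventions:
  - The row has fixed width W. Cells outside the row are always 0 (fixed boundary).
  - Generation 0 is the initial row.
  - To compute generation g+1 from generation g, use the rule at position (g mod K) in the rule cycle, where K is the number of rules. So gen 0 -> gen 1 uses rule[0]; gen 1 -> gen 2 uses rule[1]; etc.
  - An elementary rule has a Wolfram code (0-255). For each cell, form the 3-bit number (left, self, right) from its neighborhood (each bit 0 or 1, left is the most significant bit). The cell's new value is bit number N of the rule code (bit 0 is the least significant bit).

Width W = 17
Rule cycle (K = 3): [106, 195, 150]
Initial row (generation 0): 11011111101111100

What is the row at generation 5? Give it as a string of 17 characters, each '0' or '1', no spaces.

Answer: 10011001111110100

Derivation:
Gen 0: 11011111101111100
Gen 1 (rule 106): 11110000111000100
Gen 2 (rule 195): 01110111011011001
Gen 3 (rule 150): 10100010000000111
Gen 4 (rule 106): 01000100000001101
Gen 5 (rule 195): 10011001111110100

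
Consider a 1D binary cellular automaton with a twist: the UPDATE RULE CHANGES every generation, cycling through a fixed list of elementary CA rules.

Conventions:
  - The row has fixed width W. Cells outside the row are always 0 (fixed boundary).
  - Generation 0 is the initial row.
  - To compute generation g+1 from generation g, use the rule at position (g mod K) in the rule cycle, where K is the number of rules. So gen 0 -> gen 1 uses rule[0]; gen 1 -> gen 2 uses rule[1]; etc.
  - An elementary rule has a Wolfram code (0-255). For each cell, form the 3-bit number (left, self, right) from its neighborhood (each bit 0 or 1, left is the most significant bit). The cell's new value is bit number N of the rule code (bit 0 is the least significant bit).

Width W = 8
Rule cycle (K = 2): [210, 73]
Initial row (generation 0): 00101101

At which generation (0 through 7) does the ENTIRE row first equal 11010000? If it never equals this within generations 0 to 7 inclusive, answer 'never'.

Answer: never

Derivation:
Gen 0: 00101101
Gen 1 (rule 210): 01000100
Gen 2 (rule 73): 00010001
Gen 3 (rule 210): 00101010
Gen 4 (rule 73): 10000000
Gen 5 (rule 210): 01000000
Gen 6 (rule 73): 00011111
Gen 7 (rule 210): 00101111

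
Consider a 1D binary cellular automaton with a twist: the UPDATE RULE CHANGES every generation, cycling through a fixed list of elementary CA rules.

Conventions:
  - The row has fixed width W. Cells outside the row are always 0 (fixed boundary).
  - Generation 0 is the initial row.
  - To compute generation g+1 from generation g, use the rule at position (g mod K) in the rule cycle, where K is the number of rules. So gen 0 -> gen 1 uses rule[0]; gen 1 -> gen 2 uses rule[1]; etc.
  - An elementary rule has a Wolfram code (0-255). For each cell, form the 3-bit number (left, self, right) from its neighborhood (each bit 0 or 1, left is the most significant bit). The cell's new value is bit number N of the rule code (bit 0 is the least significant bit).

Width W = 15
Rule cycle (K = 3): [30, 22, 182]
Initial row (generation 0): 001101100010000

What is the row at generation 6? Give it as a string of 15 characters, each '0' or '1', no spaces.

Answer: 001001010101010

Derivation:
Gen 0: 001101100010000
Gen 1 (rule 30): 011001010111000
Gen 2 (rule 22): 100111010000100
Gen 3 (rule 182): 111010111001110
Gen 4 (rule 30): 100010100111001
Gen 5 (rule 22): 110110111000111
Gen 6 (rule 182): 001001010101010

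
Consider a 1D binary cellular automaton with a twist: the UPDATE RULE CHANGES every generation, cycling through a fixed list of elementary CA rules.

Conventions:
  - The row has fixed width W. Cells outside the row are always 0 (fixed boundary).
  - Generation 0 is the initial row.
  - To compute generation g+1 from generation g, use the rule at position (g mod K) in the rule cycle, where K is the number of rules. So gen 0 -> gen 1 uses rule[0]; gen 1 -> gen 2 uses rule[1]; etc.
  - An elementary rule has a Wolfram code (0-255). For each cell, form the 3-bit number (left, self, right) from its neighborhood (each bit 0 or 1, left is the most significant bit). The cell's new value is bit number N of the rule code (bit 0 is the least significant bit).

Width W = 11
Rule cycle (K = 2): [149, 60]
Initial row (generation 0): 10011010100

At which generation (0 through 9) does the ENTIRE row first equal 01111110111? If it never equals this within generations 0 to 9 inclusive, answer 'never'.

Answer: 6

Derivation:
Gen 0: 10011010100
Gen 1 (rule 149): 11000010111
Gen 2 (rule 60): 10100011100
Gen 3 (rule 149): 10111001011
Gen 4 (rule 60): 11100101110
Gen 5 (rule 149): 01010100101
Gen 6 (rule 60): 01111110111
Gen 7 (rule 149): 00111100010
Gen 8 (rule 60): 00100010011
Gen 9 (rule 149): 10111011000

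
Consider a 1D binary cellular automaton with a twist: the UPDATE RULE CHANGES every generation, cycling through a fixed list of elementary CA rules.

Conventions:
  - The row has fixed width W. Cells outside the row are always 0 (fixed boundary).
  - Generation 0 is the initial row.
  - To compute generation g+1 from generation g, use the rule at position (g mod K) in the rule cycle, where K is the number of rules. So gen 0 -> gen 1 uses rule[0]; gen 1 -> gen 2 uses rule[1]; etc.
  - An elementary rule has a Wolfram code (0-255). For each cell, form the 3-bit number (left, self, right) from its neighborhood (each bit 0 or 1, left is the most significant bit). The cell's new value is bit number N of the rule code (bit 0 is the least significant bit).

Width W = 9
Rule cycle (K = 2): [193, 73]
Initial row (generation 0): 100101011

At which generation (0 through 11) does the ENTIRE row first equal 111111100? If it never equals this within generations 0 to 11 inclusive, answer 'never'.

Gen 0: 100101011
Gen 1 (rule 193): 000000001
Gen 2 (rule 73): 111111100
Gen 3 (rule 193): 011111101
Gen 4 (rule 73): 010000100
Gen 5 (rule 193): 000110001
Gen 6 (rule 73): 110110100
Gen 7 (rule 193): 010010001
Gen 8 (rule 73): 000000100
Gen 9 (rule 193): 111110001
Gen 10 (rule 73): 100010100
Gen 11 (rule 193): 001000001

Answer: 2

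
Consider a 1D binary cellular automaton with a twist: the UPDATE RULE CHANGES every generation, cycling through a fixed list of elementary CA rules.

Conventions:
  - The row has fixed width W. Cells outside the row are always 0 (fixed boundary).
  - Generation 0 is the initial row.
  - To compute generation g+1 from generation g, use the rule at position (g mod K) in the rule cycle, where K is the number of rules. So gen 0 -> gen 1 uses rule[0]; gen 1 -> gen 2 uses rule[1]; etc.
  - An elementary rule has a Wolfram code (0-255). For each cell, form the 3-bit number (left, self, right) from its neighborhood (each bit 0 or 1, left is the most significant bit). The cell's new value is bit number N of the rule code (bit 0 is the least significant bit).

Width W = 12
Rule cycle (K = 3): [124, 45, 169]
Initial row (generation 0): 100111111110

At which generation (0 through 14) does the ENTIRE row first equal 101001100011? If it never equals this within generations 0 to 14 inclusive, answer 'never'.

Gen 0: 100111111110
Gen 1 (rule 124): 110100000011
Gen 2 (rule 45): 101101111010
Gen 3 (rule 169): 011011110100
Gen 4 (rule 124): 011110011110
Gen 5 (rule 45): 010000010000
Gen 6 (rule 169): 000111000111
Gen 7 (rule 124): 000101100101
Gen 8 (rule 45): 110111000111
Gen 9 (rule 169): 101110010110
Gen 10 (rule 124): 111011011111
Gen 11 (rule 45): 100110110000
Gen 12 (rule 169): 000101100111
Gen 13 (rule 124): 000111110101
Gen 14 (rule 45): 110100001111

Answer: never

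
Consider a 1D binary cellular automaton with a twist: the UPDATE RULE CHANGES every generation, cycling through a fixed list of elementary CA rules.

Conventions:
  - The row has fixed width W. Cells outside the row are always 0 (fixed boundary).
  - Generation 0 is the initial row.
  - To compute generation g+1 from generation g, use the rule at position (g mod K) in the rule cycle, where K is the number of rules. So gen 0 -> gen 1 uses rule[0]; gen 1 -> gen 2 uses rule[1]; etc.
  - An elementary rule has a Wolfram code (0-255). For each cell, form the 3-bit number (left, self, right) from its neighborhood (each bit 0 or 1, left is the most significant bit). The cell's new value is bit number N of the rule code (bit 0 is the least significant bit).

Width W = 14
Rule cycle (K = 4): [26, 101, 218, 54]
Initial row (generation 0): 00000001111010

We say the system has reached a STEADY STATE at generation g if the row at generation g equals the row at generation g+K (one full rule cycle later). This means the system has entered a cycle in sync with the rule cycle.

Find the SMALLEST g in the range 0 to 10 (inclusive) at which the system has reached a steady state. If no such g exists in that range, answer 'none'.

Answer: 7

Derivation:
Gen 0: 00000001111010
Gen 1 (rule 26): 00000011000001
Gen 2 (rule 101): 11111001011101
Gen 3 (rule 218): 11111110011100
Gen 4 (rule 54): 00000001100010
Gen 5 (rule 26): 00000011010101
Gen 6 (rule 101): 11111001111111
Gen 7 (rule 218): 11111111111111
Gen 8 (rule 54): 00000000000000
Gen 9 (rule 26): 00000000000000
Gen 10 (rule 101): 11111111111111
Gen 11 (rule 218): 11111111111111
Gen 12 (rule 54): 00000000000000
Gen 13 (rule 26): 00000000000000
Gen 14 (rule 101): 11111111111111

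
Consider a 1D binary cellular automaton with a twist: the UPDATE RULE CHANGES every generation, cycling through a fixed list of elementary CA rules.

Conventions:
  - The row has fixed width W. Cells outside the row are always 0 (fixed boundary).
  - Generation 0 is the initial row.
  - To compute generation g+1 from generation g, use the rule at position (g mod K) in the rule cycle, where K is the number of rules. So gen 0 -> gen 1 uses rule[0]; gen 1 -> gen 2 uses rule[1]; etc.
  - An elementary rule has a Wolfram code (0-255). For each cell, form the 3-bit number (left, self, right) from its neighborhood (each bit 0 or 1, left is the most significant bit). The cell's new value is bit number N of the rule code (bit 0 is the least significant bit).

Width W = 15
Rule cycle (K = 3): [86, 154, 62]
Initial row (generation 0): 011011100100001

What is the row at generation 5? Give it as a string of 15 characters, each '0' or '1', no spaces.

Answer: 101011011001110

Derivation:
Gen 0: 011011100100001
Gen 1 (rule 86): 101000111110011
Gen 2 (rule 154): 000101111101110
Gen 3 (rule 62): 001111000011001
Gen 4 (rule 86): 010001100101111
Gen 5 (rule 154): 101011011001110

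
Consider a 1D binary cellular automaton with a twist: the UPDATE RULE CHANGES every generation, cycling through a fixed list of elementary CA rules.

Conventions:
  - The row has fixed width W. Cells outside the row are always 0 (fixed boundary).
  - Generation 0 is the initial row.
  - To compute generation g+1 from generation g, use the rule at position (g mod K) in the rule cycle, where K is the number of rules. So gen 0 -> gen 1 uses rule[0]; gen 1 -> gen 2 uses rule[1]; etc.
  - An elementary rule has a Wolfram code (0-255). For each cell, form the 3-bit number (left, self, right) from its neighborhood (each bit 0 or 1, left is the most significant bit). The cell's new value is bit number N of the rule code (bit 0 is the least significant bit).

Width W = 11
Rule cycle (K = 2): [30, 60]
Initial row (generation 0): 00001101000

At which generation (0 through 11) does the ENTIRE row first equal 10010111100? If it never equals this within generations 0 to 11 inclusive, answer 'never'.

Answer: never

Derivation:
Gen 0: 00001101000
Gen 1 (rule 30): 00011001100
Gen 2 (rule 60): 00010101010
Gen 3 (rule 30): 00110101011
Gen 4 (rule 60): 00101111110
Gen 5 (rule 30): 01101000001
Gen 6 (rule 60): 01011100001
Gen 7 (rule 30): 11010010011
Gen 8 (rule 60): 10111011010
Gen 9 (rule 30): 10100010011
Gen 10 (rule 60): 11110011010
Gen 11 (rule 30): 10001110011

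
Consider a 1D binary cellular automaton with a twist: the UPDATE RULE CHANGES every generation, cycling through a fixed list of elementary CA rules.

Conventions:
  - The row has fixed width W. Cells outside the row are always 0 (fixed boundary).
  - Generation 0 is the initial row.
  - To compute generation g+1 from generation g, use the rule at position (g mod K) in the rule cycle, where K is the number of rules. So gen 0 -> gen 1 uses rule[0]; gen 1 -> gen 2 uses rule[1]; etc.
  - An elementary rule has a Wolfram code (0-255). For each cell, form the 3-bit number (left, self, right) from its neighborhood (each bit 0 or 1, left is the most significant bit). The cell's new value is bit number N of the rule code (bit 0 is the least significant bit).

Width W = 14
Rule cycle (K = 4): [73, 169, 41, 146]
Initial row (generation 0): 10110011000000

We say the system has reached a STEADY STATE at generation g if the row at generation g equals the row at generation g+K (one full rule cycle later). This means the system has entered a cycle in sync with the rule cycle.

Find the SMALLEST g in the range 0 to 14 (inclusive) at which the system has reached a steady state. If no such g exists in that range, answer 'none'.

Gen 0: 10110011000000
Gen 1 (rule 73): 00110011011111
Gen 2 (rule 169): 10100010111110
Gen 3 (rule 41): 01001001100000
Gen 4 (rule 146): 10110110010000
Gen 5 (rule 73): 00110110000111
Gen 6 (rule 169): 10101100110110
Gen 7 (rule 41): 01011000101100
Gen 8 (rule 146): 10000101000010
Gen 9 (rule 73): 00110000011000
Gen 10 (rule 169): 10100111010011
Gen 11 (rule 41): 01000100100010
Gen 12 (rule 146): 10101011010101
Gen 13 (rule 73): 00000011000000
Gen 14 (rule 169): 11111010011111
Gen 15 (rule 41): 10000100010000
Gen 16 (rule 146): 01001010101000
Gen 17 (rule 73): 00000000000011
Gen 18 (rule 169): 11111111111010

Answer: none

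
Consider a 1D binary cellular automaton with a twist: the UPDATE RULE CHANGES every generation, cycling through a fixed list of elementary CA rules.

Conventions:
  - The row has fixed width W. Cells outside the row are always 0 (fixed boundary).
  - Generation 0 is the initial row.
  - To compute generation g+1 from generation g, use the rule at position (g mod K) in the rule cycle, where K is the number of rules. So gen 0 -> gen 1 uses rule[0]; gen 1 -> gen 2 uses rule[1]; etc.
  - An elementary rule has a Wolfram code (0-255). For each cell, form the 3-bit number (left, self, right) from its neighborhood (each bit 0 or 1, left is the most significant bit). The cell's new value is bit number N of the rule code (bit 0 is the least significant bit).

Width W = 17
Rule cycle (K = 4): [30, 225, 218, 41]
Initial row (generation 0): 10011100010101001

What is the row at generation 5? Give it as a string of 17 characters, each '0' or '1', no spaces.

Gen 0: 10011100010101001
Gen 1 (rule 30): 11110010110101111
Gen 2 (rule 225): 01110001011010111
Gen 3 (rule 218): 11111010011000111
Gen 4 (rule 41): 10000100010010100
Gen 5 (rule 30): 11001110111110110

Answer: 11001110111110110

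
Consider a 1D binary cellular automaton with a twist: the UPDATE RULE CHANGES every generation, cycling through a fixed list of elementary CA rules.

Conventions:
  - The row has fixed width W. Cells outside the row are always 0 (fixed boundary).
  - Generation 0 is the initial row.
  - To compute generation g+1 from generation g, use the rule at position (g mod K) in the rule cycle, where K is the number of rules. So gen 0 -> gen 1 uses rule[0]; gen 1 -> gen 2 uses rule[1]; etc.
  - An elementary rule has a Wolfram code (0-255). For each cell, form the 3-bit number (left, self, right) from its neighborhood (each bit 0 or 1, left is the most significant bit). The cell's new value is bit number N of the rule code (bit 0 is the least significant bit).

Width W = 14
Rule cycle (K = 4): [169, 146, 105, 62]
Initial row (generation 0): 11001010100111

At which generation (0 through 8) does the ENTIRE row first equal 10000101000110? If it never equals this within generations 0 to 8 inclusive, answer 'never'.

Answer: 1

Derivation:
Gen 0: 11001010100111
Gen 1 (rule 169): 10000101000110
Gen 2 (rule 146): 01001000101001
Gen 3 (rule 105): 00000010010000
Gen 4 (rule 62): 00000111111000
Gen 5 (rule 169): 11110111110011
Gen 6 (rule 146): 01100011101100
Gen 7 (rule 105): 01101010111101
Gen 8 (rule 62): 11011111100011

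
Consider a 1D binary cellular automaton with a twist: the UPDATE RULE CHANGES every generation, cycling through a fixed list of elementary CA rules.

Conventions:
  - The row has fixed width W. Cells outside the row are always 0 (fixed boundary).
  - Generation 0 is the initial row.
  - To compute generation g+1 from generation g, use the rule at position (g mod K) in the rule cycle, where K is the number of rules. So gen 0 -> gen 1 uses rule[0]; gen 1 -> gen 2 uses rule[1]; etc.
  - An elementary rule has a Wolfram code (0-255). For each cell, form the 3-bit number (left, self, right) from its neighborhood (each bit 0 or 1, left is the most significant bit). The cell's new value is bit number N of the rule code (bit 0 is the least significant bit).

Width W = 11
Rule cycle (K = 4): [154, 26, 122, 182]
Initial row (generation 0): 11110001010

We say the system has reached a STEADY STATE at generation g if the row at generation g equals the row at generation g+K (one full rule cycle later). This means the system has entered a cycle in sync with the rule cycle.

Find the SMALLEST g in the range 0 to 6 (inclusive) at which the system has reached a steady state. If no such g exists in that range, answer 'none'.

Answer: none

Derivation:
Gen 0: 11110001010
Gen 1 (rule 154): 11101010001
Gen 2 (rule 26): 10000001010
Gen 3 (rule 122): 01000010101
Gen 4 (rule 182): 11100111111
Gen 5 (rule 154): 11011111110
Gen 6 (rule 26): 10010000001
Gen 7 (rule 122): 01101000010
Gen 8 (rule 182): 10011100111
Gen 9 (rule 154): 01111011110
Gen 10 (rule 26): 11000010001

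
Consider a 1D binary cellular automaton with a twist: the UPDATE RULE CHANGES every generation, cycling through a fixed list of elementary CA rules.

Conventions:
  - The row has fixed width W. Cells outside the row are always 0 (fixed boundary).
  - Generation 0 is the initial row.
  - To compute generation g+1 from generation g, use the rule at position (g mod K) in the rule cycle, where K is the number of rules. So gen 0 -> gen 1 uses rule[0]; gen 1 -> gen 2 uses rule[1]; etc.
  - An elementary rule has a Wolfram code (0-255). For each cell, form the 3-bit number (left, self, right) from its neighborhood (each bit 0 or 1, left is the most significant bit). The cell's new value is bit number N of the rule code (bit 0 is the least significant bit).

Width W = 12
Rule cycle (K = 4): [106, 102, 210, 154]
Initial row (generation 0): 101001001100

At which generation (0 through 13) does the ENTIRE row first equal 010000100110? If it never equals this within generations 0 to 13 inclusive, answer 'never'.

Gen 0: 101001001100
Gen 1 (rule 106): 010010011100
Gen 2 (rule 102): 110110100100
Gen 3 (rule 210): 010010011010
Gen 4 (rule 154): 101101110001
Gen 5 (rule 106): 011111010010
Gen 6 (rule 102): 100001110110
Gen 7 (rule 210): 010010110011
Gen 8 (rule 154): 101100101110
Gen 9 (rule 106): 011101011010
Gen 10 (rule 102): 100111101110
Gen 11 (rule 210): 011011100111
Gen 12 (rule 154): 110011011110
Gen 13 (rule 106): 110111110010

Answer: never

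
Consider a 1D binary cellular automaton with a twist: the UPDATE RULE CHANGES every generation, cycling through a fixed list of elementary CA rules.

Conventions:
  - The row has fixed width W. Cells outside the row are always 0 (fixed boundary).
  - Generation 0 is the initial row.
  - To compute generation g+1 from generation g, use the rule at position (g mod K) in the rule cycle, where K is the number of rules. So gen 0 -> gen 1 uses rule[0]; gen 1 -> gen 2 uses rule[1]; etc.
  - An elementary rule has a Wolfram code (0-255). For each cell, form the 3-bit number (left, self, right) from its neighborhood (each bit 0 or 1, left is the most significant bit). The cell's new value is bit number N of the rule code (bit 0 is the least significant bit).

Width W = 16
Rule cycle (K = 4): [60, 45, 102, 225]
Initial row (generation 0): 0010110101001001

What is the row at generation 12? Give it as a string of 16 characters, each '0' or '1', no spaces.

Gen 0: 0010110101001001
Gen 1 (rule 60): 0011101111101101
Gen 2 (rule 45): 1010011000011011
Gen 3 (rule 102): 1110101000101101
Gen 4 (rule 225): 0111010010010110
Gen 5 (rule 60): 0100111011011101
Gen 6 (rule 45): 0100100110110011
Gen 7 (rule 102): 1101101011010101
Gen 8 (rule 225): 0110110101101010
Gen 9 (rule 60): 0101101111011111
Gen 10 (rule 45): 0111011000110000
Gen 11 (rule 102): 1001101001010000
Gen 12 (rule 225): 0000110000100111

Answer: 0000110000100111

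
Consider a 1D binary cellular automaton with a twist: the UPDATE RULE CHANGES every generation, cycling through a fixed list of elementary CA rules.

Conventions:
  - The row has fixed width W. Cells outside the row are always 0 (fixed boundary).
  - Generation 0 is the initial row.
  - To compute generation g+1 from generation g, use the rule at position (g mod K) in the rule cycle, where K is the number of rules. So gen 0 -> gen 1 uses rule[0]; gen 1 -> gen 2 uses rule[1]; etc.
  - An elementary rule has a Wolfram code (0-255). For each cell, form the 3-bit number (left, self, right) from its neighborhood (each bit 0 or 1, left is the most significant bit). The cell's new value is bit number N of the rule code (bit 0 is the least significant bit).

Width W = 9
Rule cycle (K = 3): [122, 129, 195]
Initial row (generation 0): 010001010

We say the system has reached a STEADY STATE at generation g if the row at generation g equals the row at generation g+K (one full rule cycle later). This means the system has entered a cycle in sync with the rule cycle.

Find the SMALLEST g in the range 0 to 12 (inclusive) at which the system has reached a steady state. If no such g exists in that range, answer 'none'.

Answer: none

Derivation:
Gen 0: 010001010
Gen 1 (rule 122): 101010101
Gen 2 (rule 129): 000000000
Gen 3 (rule 195): 111111111
Gen 4 (rule 122): 100000001
Gen 5 (rule 129): 001111100
Gen 6 (rule 195): 110111101
Gen 7 (rule 122): 111100110
Gen 8 (rule 129): 011000000
Gen 9 (rule 195): 101011111
Gen 10 (rule 122): 010110001
Gen 11 (rule 129): 000000100
Gen 12 (rule 195): 111111001
Gen 13 (rule 122): 100001110
Gen 14 (rule 129): 001100100
Gen 15 (rule 195): 110101001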